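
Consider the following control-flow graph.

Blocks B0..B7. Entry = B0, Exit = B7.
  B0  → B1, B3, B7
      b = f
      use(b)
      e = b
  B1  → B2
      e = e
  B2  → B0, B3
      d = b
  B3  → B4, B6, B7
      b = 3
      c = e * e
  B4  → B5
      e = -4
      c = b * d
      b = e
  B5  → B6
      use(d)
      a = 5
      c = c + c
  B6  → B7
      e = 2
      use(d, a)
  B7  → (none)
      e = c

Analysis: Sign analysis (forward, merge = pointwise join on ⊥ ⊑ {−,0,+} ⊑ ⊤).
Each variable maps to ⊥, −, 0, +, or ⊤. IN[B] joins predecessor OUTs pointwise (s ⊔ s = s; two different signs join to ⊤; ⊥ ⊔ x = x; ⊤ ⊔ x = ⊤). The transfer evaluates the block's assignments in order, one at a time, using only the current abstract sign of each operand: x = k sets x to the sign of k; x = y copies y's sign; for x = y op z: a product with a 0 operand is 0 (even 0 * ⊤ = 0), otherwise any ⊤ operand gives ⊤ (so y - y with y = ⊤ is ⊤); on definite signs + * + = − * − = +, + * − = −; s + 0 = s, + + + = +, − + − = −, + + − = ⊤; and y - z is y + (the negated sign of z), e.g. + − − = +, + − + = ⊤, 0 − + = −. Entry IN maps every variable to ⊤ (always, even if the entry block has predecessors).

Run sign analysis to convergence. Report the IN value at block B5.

Answer: {a: ⊤, b: -, c: ⊤, d: ⊤, e: -, f: ⊤}

Derivation:
Converged values:
  B0:   IN=(all ⊤)   OUT=(all ⊤)
  B1:   IN=(all ⊤)   OUT=(all ⊤)
  B2:   IN=(all ⊤)   OUT=(all ⊤)
  B3:   IN=(all ⊤)   OUT={b:+; rest ⊤}
  B4:   IN={b:+; rest ⊤}   OUT={b:-, e:-; rest ⊤}
  B5:   IN={b:-, e:-; rest ⊤}   OUT={a:+, b:-, e:-; rest ⊤}
  B6:   IN=(all ⊤)   OUT={e:+; rest ⊤}
  B7:   IN=(all ⊤)   OUT=(all ⊤)

Merge at B5: IN[B5] = OUT[B4] = {a: ⊤, b: -, c: ⊤, d: ⊤, e: -, f: ⊤}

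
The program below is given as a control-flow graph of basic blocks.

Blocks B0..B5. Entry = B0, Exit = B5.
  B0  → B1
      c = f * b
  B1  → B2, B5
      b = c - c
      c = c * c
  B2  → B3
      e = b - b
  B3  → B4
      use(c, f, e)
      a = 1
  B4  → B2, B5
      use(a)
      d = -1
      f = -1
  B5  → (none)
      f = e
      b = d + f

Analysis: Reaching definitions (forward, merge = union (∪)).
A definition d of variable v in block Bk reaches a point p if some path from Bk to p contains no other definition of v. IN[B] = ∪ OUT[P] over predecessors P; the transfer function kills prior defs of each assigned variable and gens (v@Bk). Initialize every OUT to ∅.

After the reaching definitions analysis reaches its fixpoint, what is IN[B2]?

Converged values:
  B0:   IN={}   OUT={c@B0}
  B1:   IN={c@B0}   OUT={b@B1, c@B1}
  B2:   IN={a@B3, b@B1, c@B1, d@B4, e@B2, f@B4}   OUT={a@B3, b@B1, c@B1, d@B4, e@B2, f@B4}
  B3:   IN={a@B3, b@B1, c@B1, d@B4, e@B2, f@B4}   OUT={a@B3, b@B1, c@B1, d@B4, e@B2, f@B4}
  B4:   IN={a@B3, b@B1, c@B1, d@B4, e@B2, f@B4}   OUT={a@B3, b@B1, c@B1, d@B4, e@B2, f@B4}
  B5:   IN={a@B3, b@B1, c@B1, d@B4, e@B2, f@B4}   OUT={a@B3, b@B5, c@B1, d@B4, e@B2, f@B5}

Merge at B2: IN[B2] = OUT[B1] ⊔ OUT[B4] = {a@B3, b@B1, c@B1, d@B4, e@B2, f@B4}

Answer: {a@B3, b@B1, c@B1, d@B4, e@B2, f@B4}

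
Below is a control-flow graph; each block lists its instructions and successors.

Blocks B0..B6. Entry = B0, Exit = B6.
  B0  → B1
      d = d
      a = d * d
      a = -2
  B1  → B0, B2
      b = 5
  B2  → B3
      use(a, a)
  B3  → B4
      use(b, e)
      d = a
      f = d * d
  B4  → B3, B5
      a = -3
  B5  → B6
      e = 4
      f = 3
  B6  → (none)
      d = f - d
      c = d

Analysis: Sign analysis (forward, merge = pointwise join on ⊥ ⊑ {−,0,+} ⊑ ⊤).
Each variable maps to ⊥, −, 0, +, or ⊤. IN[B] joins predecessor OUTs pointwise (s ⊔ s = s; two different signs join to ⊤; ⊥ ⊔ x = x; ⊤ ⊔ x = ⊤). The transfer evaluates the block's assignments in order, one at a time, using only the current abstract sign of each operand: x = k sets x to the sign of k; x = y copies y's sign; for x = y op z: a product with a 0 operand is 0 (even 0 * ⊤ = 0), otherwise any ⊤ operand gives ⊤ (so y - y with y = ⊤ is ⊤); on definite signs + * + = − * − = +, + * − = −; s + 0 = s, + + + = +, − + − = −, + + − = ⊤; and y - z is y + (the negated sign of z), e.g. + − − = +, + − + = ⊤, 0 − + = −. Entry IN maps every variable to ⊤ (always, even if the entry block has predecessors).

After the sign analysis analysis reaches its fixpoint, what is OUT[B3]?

Per-block solution:
  B0:   IN=(all ⊤)   OUT={a:-; rest ⊤}
  B1:   IN={a:-; rest ⊤}   OUT={a:-, b:+; rest ⊤}
  B2:   IN={a:-, b:+; rest ⊤}   OUT={a:-, b:+; rest ⊤}
  B3:   IN={a:-, b:+; rest ⊤}   OUT={a:-, b:+, d:-, f:+; rest ⊤}
  B4:   IN={a:-, b:+, d:-, f:+; rest ⊤}   OUT={a:-, b:+, d:-, f:+; rest ⊤}
  B5:   IN={a:-, b:+, d:-, f:+; rest ⊤}   OUT={a:-, b:+, d:-, e:+, f:+; rest ⊤}
  B6:   IN={a:-, b:+, d:-, e:+, f:+; rest ⊤}   OUT={a:-, b:+, c:+, d:+, e:+, f:+; rest ⊤}

Merge at B3: IN[B3] = OUT[B2] ⊔ OUT[B4] = {a: -, b: +, c: ⊤, d: ⊤, e: ⊤, f: ⊤}
Applying B3's transfer function to that IN value gives OUT[B3] (row B3 above).

Answer: {a: -, b: +, c: ⊤, d: -, e: ⊤, f: +}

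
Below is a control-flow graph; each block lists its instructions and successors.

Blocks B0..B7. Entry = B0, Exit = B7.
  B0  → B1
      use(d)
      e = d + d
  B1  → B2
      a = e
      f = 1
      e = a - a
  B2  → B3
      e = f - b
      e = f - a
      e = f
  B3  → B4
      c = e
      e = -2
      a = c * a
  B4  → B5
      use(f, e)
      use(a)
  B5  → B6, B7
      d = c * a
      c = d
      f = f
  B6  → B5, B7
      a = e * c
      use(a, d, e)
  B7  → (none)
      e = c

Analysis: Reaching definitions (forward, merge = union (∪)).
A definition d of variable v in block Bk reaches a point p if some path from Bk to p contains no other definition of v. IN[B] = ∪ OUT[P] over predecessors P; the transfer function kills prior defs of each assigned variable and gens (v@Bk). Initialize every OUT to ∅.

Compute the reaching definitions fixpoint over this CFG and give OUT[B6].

Answer: {a@B6, c@B5, d@B5, e@B3, f@B5}

Working:
Fixpoint table:
  B0: | IN={} | OUT={e@B0}
  B1: | IN={e@B0} | OUT={a@B1, e@B1, f@B1}
  B2: | IN={a@B1, e@B1, f@B1} | OUT={a@B1, e@B2, f@B1}
  B3: | IN={a@B1, e@B2, f@B1} | OUT={a@B3, c@B3, e@B3, f@B1}
  B4: | IN={a@B3, c@B3, e@B3, f@B1} | OUT={a@B3, c@B3, e@B3, f@B1}
  B5: | IN={a@B3, a@B6, c@B3, c@B5, d@B5, e@B3, f@B1, f@B5} | OUT={a@B3, a@B6, c@B5, d@B5, e@B3, f@B5}
  B6: | IN={a@B3, a@B6, c@B5, d@B5, e@B3, f@B5} | OUT={a@B6, c@B5, d@B5, e@B3, f@B5}
  B7: | IN={a@B3, a@B6, c@B5, d@B5, e@B3, f@B5} | OUT={a@B3, a@B6, c@B5, d@B5, e@B7, f@B5}

Merge at B6: IN[B6] = OUT[B5] = {a@B3, a@B6, c@B5, d@B5, e@B3, f@B5}
Applying B6's transfer function to that IN value gives OUT[B6] (row B6 above).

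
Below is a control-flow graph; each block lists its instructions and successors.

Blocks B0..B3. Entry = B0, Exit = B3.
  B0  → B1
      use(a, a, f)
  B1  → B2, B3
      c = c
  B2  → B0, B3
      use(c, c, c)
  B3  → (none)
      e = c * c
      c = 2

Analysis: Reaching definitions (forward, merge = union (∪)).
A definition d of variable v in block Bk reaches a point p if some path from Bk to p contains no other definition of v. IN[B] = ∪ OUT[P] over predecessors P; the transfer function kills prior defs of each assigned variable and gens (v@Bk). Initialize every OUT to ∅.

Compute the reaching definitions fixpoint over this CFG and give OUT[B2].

Converged values:
  B0: | IN={c@B1} | OUT={c@B1}
  B1: | IN={c@B1} | OUT={c@B1}
  B2: | IN={c@B1} | OUT={c@B1}
  B3: | IN={c@B1} | OUT={c@B3, e@B3}

Merge at B2: IN[B2] = OUT[B1] = {c@B1}
Applying B2's transfer function to that IN value gives OUT[B2] (row B2 above).

Answer: {c@B1}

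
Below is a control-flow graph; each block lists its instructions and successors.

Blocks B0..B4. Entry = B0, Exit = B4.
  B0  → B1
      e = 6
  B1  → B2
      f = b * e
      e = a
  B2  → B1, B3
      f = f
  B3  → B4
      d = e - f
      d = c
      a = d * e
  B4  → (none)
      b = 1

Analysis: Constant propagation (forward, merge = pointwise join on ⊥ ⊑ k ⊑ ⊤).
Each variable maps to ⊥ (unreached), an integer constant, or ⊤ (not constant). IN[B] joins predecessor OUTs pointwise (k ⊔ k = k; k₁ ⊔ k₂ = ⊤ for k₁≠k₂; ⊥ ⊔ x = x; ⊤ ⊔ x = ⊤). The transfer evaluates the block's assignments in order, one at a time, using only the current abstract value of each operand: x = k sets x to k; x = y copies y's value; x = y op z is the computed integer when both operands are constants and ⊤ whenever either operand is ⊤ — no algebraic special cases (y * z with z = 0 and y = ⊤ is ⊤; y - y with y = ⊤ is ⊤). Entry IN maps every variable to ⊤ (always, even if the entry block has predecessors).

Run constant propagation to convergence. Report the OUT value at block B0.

Converged values:
  B0:  IN=(all ⊤)  OUT={e:6; rest ⊤}
  B1:  IN=(all ⊤)  OUT=(all ⊤)
  B2:  IN=(all ⊤)  OUT=(all ⊤)
  B3:  IN=(all ⊤)  OUT=(all ⊤)
  B4:  IN=(all ⊤)  OUT={b:1; rest ⊤}

B0 is the boundary node: IN[B0] = {a: ⊤, b: ⊤, c: ⊤, d: ⊤, e: ⊤, f: ⊤}
Applying B0's transfer function to that IN value gives OUT[B0] (row B0 above).

Answer: {a: ⊤, b: ⊤, c: ⊤, d: ⊤, e: 6, f: ⊤}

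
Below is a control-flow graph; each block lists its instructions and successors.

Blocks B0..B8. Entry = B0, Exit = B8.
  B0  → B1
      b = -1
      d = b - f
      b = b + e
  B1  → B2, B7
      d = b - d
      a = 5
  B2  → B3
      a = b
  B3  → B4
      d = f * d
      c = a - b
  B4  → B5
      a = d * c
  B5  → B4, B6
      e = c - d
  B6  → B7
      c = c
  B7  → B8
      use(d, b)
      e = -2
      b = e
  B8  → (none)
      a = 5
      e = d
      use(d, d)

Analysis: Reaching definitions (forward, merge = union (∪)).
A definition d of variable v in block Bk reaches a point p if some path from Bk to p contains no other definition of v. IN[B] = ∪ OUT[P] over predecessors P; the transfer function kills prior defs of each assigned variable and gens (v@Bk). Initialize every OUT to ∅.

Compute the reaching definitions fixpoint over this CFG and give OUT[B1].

Answer: {a@B1, b@B0, d@B1}

Working:
Converged values:
  B0:  IN={}  OUT={b@B0, d@B0}
  B1:  IN={b@B0, d@B0}  OUT={a@B1, b@B0, d@B1}
  B2:  IN={a@B1, b@B0, d@B1}  OUT={a@B2, b@B0, d@B1}
  B3:  IN={a@B2, b@B0, d@B1}  OUT={a@B2, b@B0, c@B3, d@B3}
  B4:  IN={a@B2, a@B4, b@B0, c@B3, d@B3, e@B5}  OUT={a@B4, b@B0, c@B3, d@B3, e@B5}
  B5:  IN={a@B4, b@B0, c@B3, d@B3, e@B5}  OUT={a@B4, b@B0, c@B3, d@B3, e@B5}
  B6:  IN={a@B4, b@B0, c@B3, d@B3, e@B5}  OUT={a@B4, b@B0, c@B6, d@B3, e@B5}
  B7:  IN={a@B1, a@B4, b@B0, c@B6, d@B1, d@B3, e@B5}  OUT={a@B1, a@B4, b@B7, c@B6, d@B1, d@B3, e@B7}
  B8:  IN={a@B1, a@B4, b@B7, c@B6, d@B1, d@B3, e@B7}  OUT={a@B8, b@B7, c@B6, d@B1, d@B3, e@B8}

Merge at B1: IN[B1] = OUT[B0] = {b@B0, d@B0}
Applying B1's transfer function to that IN value gives OUT[B1] (row B1 above).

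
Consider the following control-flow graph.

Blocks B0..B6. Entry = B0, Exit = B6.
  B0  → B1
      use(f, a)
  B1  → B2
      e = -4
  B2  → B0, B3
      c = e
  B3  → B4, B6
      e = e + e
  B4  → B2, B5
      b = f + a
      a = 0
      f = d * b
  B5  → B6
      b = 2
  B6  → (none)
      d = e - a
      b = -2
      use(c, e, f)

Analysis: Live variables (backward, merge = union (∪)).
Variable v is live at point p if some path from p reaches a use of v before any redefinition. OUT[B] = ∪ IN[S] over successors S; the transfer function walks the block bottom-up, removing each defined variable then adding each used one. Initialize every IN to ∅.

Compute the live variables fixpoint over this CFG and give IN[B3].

Answer: {a, c, d, e, f}

Trace:
Converged values:
  B0: | IN={a, d, f} | OUT={a, d, f}
  B1: | IN={a, d, f} | OUT={a, d, e, f}
  B2: | IN={a, d, e, f} | OUT={a, c, d, e, f}
  B3: | IN={a, c, d, e, f} | OUT={a, c, d, e, f}
  B4: | IN={a, c, d, e, f} | OUT={a, c, d, e, f}
  B5: | IN={a, c, e, f} | OUT={a, c, e, f}
  B6: | IN={a, c, e, f} | OUT={}

Merge at B3: OUT[B3] = IN[B4] ⊔ IN[B6] = {a, c, d, e, f}
Applying B3's transfer function to that OUT value gives IN[B3] (row B3 above).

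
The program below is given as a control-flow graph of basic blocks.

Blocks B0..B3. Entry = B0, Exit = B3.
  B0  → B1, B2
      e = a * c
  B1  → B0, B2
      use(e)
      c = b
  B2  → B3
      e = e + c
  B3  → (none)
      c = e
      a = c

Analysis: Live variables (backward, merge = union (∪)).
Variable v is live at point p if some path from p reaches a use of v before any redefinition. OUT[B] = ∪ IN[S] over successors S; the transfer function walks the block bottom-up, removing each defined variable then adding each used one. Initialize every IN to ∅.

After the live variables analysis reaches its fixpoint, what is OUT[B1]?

Fixpoint table:
  B0: | IN={a, b, c} | OUT={a, b, c, e}
  B1: | IN={a, b, e} | OUT={a, b, c, e}
  B2: | IN={c, e} | OUT={e}
  B3: | IN={e} | OUT={}

Merge at B1: OUT[B1] = IN[B0] ⊔ IN[B2] = {a, b, c, e}

Answer: {a, b, c, e}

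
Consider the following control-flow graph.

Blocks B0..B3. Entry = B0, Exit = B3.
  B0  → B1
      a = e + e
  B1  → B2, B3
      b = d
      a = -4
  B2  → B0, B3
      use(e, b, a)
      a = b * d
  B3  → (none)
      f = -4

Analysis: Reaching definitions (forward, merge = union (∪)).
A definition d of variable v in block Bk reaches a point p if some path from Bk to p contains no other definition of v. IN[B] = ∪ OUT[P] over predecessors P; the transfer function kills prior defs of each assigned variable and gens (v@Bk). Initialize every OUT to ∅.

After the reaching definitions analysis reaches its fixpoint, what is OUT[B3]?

Answer: {a@B1, a@B2, b@B1, f@B3}

Working:
Converged values:
  B0:  IN={a@B2, b@B1}  OUT={a@B0, b@B1}
  B1:  IN={a@B0, b@B1}  OUT={a@B1, b@B1}
  B2:  IN={a@B1, b@B1}  OUT={a@B2, b@B1}
  B3:  IN={a@B1, a@B2, b@B1}  OUT={a@B1, a@B2, b@B1, f@B3}

Merge at B3: IN[B3] = OUT[B1] ⊔ OUT[B2] = {a@B1, a@B2, b@B1}
Applying B3's transfer function to that IN value gives OUT[B3] (row B3 above).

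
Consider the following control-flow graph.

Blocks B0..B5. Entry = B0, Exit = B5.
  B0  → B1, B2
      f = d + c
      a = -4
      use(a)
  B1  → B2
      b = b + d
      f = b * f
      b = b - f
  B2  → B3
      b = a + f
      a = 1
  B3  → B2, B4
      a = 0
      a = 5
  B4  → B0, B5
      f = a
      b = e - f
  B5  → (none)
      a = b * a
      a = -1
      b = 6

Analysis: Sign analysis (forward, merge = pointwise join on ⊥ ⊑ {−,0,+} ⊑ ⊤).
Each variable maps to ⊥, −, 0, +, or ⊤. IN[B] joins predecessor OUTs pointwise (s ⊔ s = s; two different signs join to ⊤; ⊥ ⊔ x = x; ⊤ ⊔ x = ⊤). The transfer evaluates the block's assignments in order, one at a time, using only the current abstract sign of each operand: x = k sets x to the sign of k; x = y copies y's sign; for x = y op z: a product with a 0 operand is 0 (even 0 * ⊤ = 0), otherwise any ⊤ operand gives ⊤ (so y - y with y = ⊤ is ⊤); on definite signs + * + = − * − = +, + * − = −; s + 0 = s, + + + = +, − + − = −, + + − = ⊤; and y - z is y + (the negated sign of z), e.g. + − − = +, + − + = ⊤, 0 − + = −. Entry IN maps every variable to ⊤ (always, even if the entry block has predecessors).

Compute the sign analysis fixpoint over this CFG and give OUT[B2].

Answer: {a: +, b: ⊤, c: ⊤, d: ⊤, e: ⊤, f: ⊤}

Working:
Fixpoint table:
  B0: | IN=(all ⊤) | OUT={a:-; rest ⊤}
  B1: | IN={a:-; rest ⊤} | OUT={a:-; rest ⊤}
  B2: | IN=(all ⊤) | OUT={a:+; rest ⊤}
  B3: | IN={a:+; rest ⊤} | OUT={a:+; rest ⊤}
  B4: | IN={a:+; rest ⊤} | OUT={a:+, f:+; rest ⊤}
  B5: | IN={a:+, f:+; rest ⊤} | OUT={a:-, b:+, f:+; rest ⊤}

Merge at B2: IN[B2] = OUT[B0] ⊔ OUT[B1] ⊔ OUT[B3] = {a: ⊤, b: ⊤, c: ⊤, d: ⊤, e: ⊤, f: ⊤}
Applying B2's transfer function to that IN value gives OUT[B2] (row B2 above).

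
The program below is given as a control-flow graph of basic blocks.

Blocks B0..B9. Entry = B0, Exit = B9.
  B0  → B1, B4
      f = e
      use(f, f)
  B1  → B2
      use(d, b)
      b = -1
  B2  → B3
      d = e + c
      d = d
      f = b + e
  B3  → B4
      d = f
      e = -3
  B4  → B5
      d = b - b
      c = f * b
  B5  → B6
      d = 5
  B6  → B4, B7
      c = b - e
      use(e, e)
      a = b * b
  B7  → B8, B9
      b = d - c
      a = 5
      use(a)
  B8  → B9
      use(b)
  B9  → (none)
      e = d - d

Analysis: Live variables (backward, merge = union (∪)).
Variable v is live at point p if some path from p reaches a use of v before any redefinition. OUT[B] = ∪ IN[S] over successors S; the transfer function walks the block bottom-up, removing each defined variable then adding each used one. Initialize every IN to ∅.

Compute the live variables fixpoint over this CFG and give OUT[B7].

Per-block solution:
  B0: | IN={b, c, d, e} | OUT={b, c, d, e, f}
  B1: | IN={b, c, d, e} | OUT={b, c, e}
  B2: | IN={b, c, e} | OUT={b, f}
  B3: | IN={b, f} | OUT={b, e, f}
  B4: | IN={b, e, f} | OUT={b, e, f}
  B5: | IN={b, e, f} | OUT={b, d, e, f}
  B6: | IN={b, d, e, f} | OUT={b, c, d, e, f}
  B7: | IN={c, d} | OUT={b, d}
  B8: | IN={b, d} | OUT={d}
  B9: | IN={d} | OUT={}

Merge at B7: OUT[B7] = IN[B8] ⊔ IN[B9] = {b, d}

Answer: {b, d}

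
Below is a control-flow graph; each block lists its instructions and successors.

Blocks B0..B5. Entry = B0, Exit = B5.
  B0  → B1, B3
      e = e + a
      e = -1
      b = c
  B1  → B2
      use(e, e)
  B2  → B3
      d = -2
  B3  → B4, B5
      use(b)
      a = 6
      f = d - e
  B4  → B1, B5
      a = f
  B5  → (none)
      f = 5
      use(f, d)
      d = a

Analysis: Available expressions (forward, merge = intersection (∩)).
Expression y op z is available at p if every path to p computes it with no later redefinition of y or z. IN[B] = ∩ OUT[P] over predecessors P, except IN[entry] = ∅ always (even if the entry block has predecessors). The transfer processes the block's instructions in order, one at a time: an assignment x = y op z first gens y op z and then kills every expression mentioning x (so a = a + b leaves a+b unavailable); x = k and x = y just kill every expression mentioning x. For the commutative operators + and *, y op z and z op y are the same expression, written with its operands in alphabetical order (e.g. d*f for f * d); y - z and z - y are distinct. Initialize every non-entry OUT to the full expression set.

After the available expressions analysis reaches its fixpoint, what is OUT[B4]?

Converged values:
  B0: | IN={} | OUT={}
  B1: | IN={} | OUT={}
  B2: | IN={} | OUT={}
  B3: | IN={} | OUT={d-e}
  B4: | IN={d-e} | OUT={d-e}
  B5: | IN={d-e} | OUT={}

Merge at B4: IN[B4] = OUT[B3] = {d-e}
Applying B4's transfer function to that IN value gives OUT[B4] (row B4 above).

Answer: {d-e}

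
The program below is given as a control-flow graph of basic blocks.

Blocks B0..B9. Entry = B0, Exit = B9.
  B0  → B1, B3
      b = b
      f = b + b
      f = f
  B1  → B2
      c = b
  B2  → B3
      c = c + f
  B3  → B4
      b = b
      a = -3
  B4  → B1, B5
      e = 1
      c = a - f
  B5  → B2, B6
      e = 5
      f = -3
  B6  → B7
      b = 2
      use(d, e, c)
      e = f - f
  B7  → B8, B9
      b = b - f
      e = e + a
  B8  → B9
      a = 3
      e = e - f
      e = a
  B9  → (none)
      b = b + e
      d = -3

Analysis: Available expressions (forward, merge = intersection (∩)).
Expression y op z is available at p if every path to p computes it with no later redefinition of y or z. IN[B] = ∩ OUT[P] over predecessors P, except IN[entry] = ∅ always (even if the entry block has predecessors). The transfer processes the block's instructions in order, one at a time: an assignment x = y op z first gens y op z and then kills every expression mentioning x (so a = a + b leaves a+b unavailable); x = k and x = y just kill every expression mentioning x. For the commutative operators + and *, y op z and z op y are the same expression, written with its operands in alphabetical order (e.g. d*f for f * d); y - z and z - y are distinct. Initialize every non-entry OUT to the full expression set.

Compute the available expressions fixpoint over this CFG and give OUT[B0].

Fixpoint table:
  B0:   IN={}   OUT={b+b}
  B1:   IN={}   OUT={}
  B2:   IN={}   OUT={}
  B3:   IN={}   OUT={}
  B4:   IN={}   OUT={a-f}
  B5:   IN={a-f}   OUT={}
  B6:   IN={}   OUT={f-f}
  B7:   IN={f-f}   OUT={f-f}
  B8:   IN={f-f}   OUT={f-f}
  B9:   IN={f-f}   OUT={f-f}

B0 is the boundary node: IN[B0] = {}
Applying B0's transfer function to that IN value gives OUT[B0] (row B0 above).

Answer: {b+b}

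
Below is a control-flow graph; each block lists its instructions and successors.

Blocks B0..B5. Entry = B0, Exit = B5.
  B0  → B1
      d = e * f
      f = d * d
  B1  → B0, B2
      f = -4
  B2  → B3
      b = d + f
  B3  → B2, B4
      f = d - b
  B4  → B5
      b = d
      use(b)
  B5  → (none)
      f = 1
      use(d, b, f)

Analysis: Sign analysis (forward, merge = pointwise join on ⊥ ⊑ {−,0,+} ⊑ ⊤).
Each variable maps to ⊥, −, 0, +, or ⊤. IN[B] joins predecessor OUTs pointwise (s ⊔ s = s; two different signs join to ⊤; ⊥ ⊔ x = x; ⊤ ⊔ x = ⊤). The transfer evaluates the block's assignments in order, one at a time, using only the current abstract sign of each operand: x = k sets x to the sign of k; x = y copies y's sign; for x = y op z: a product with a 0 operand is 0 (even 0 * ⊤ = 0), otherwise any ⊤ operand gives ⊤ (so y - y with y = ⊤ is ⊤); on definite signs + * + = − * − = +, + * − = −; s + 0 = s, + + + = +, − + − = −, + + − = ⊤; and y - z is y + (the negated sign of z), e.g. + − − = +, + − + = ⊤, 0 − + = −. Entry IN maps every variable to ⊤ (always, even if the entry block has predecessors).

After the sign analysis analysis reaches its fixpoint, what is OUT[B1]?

Answer: {a: ⊤, b: ⊤, c: ⊤, d: ⊤, e: ⊤, f: -}

Derivation:
Converged values:
  B0:  IN=(all ⊤)  OUT=(all ⊤)
  B1:  IN=(all ⊤)  OUT={f:-; rest ⊤}
  B2:  IN=(all ⊤)  OUT=(all ⊤)
  B3:  IN=(all ⊤)  OUT=(all ⊤)
  B4:  IN=(all ⊤)  OUT=(all ⊤)
  B5:  IN=(all ⊤)  OUT={f:+; rest ⊤}

Merge at B1: IN[B1] = OUT[B0] = {a: ⊤, b: ⊤, c: ⊤, d: ⊤, e: ⊤, f: ⊤}
Applying B1's transfer function to that IN value gives OUT[B1] (row B1 above).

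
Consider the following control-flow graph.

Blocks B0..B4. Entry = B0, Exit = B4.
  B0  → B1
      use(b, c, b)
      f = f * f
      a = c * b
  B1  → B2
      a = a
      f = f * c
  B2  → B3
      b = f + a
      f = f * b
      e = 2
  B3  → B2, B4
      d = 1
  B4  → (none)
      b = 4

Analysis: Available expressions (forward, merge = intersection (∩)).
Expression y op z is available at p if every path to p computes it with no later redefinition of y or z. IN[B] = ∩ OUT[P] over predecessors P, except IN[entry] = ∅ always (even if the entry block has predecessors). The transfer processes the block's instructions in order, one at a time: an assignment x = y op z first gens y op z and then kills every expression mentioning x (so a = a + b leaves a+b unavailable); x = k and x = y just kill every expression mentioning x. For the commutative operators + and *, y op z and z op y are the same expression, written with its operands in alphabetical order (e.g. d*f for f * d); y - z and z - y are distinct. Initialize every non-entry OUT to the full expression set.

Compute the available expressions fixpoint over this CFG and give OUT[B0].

Per-block solution:
  B0:   IN={}   OUT={b*c}
  B1:   IN={b*c}   OUT={b*c}
  B2:   IN={}   OUT={}
  B3:   IN={}   OUT={}
  B4:   IN={}   OUT={}

B0 is the boundary node: IN[B0] = {}
Applying B0's transfer function to that IN value gives OUT[B0] (row B0 above).

Answer: {b*c}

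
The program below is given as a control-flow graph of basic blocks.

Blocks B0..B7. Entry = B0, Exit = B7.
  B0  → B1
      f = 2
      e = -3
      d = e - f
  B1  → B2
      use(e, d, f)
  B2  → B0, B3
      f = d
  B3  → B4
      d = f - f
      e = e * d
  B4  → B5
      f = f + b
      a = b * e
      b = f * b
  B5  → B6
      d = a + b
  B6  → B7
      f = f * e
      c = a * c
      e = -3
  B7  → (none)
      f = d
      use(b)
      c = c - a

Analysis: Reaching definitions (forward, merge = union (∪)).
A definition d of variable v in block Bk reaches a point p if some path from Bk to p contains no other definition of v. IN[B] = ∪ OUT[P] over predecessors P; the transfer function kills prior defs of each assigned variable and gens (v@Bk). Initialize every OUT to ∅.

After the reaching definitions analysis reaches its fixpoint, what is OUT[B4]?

Per-block solution:
  B0:   IN={d@B0, e@B0, f@B2}   OUT={d@B0, e@B0, f@B0}
  B1:   IN={d@B0, e@B0, f@B0}   OUT={d@B0, e@B0, f@B0}
  B2:   IN={d@B0, e@B0, f@B0}   OUT={d@B0, e@B0, f@B2}
  B3:   IN={d@B0, e@B0, f@B2}   OUT={d@B3, e@B3, f@B2}
  B4:   IN={d@B3, e@B3, f@B2}   OUT={a@B4, b@B4, d@B3, e@B3, f@B4}
  B5:   IN={a@B4, b@B4, d@B3, e@B3, f@B4}   OUT={a@B4, b@B4, d@B5, e@B3, f@B4}
  B6:   IN={a@B4, b@B4, d@B5, e@B3, f@B4}   OUT={a@B4, b@B4, c@B6, d@B5, e@B6, f@B6}
  B7:   IN={a@B4, b@B4, c@B6, d@B5, e@B6, f@B6}   OUT={a@B4, b@B4, c@B7, d@B5, e@B6, f@B7}

Merge at B4: IN[B4] = OUT[B3] = {d@B3, e@B3, f@B2}
Applying B4's transfer function to that IN value gives OUT[B4] (row B4 above).

Answer: {a@B4, b@B4, d@B3, e@B3, f@B4}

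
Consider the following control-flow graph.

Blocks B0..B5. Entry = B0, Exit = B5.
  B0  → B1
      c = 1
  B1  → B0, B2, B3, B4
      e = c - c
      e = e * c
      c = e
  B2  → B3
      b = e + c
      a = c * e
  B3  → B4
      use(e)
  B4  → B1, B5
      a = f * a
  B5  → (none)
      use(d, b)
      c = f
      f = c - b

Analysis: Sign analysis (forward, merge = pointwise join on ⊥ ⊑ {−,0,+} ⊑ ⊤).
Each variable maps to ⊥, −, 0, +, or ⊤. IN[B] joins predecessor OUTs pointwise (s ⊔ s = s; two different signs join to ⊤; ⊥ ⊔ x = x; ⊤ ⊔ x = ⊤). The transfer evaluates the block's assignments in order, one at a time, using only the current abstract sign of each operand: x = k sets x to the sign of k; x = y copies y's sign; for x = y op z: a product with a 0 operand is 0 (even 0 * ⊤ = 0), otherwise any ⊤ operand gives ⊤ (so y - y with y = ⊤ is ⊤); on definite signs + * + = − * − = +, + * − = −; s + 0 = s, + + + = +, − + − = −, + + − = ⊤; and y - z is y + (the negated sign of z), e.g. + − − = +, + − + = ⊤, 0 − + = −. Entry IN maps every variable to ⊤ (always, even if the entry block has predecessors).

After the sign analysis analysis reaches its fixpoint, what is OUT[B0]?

Answer: {a: ⊤, b: ⊤, c: +, d: ⊤, e: ⊤, f: ⊤}

Derivation:
Converged values:
  B0:   IN=(all ⊤)   OUT={c:+; rest ⊤}
  B1:   IN=(all ⊤)   OUT=(all ⊤)
  B2:   IN=(all ⊤)   OUT=(all ⊤)
  B3:   IN=(all ⊤)   OUT=(all ⊤)
  B4:   IN=(all ⊤)   OUT=(all ⊤)
  B5:   IN=(all ⊤)   OUT=(all ⊤)

Merge at B0 (entry node, so the boundary value (all ⊤) is joined with the incoming edge(s)): IN[B0] = (all ⊤) ⊔ OUT[B1] = {a: ⊤, b: ⊤, c: ⊤, d: ⊤, e: ⊤, f: ⊤}
Applying B0's transfer function to that IN value gives OUT[B0] (row B0 above).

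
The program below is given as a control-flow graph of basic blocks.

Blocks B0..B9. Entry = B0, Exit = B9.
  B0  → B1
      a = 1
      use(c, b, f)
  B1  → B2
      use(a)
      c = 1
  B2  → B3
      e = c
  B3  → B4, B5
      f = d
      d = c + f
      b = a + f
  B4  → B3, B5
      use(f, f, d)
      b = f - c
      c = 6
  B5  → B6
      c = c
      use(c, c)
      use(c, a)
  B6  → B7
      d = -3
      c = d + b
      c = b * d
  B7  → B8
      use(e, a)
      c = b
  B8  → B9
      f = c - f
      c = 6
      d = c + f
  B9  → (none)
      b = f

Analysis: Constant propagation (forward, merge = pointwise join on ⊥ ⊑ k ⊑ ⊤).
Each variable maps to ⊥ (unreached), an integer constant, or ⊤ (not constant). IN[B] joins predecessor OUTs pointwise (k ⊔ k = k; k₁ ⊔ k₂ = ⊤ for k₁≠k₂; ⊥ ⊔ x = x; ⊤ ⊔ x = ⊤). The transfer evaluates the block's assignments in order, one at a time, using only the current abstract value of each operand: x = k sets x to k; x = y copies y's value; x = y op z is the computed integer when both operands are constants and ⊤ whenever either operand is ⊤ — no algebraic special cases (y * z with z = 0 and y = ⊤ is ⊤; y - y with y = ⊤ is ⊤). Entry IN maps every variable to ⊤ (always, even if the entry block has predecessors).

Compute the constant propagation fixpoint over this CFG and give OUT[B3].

Fixpoint table:
  B0: | IN=(all ⊤) | OUT={a:1; rest ⊤}
  B1: | IN={a:1; rest ⊤} | OUT={a:1, c:1; rest ⊤}
  B2: | IN={a:1, c:1; rest ⊤} | OUT={a:1, c:1, e:1; rest ⊤}
  B3: | IN={a:1, e:1; rest ⊤} | OUT={a:1, e:1; rest ⊤}
  B4: | IN={a:1, e:1; rest ⊤} | OUT={a:1, c:6, e:1; rest ⊤}
  B5: | IN={a:1, e:1; rest ⊤} | OUT={a:1, e:1; rest ⊤}
  B6: | IN={a:1, e:1; rest ⊤} | OUT={a:1, d:-3, e:1; rest ⊤}
  B7: | IN={a:1, d:-3, e:1; rest ⊤} | OUT={a:1, d:-3, e:1; rest ⊤}
  B8: | IN={a:1, d:-3, e:1; rest ⊤} | OUT={a:1, c:6, e:1; rest ⊤}
  B9: | IN={a:1, c:6, e:1; rest ⊤} | OUT={a:1, c:6, e:1; rest ⊤}

Merge at B3: IN[B3] = OUT[B2] ⊔ OUT[B4] = {a: 1, b: ⊤, c: ⊤, d: ⊤, e: 1, f: ⊤}
Applying B3's transfer function to that IN value gives OUT[B3] (row B3 above).

Answer: {a: 1, b: ⊤, c: ⊤, d: ⊤, e: 1, f: ⊤}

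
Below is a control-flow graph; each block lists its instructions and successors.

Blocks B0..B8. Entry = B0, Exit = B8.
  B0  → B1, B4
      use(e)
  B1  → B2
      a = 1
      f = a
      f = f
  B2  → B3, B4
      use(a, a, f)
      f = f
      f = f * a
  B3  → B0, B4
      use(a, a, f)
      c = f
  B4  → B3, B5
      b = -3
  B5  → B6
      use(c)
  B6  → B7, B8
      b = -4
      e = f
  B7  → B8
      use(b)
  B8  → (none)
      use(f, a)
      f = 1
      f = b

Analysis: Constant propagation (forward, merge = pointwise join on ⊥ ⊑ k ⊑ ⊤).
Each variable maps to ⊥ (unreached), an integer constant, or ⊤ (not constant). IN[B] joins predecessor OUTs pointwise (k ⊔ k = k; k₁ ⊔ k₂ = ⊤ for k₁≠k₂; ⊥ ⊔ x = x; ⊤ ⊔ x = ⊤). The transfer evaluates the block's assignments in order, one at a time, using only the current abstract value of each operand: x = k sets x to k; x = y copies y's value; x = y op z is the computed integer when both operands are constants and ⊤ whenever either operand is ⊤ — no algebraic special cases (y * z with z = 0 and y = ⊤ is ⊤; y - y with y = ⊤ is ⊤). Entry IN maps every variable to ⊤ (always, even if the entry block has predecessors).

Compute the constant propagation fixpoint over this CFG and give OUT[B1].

Per-block solution:
  B0:  IN=(all ⊤)  OUT=(all ⊤)
  B1:  IN=(all ⊤)  OUT={a:1, f:1; rest ⊤}
  B2:  IN={a:1, f:1; rest ⊤}  OUT={a:1, f:1; rest ⊤}
  B3:  IN=(all ⊤)  OUT=(all ⊤)
  B4:  IN=(all ⊤)  OUT={b:-3; rest ⊤}
  B5:  IN={b:-3; rest ⊤}  OUT={b:-3; rest ⊤}
  B6:  IN={b:-3; rest ⊤}  OUT={b:-4; rest ⊤}
  B7:  IN={b:-4; rest ⊤}  OUT={b:-4; rest ⊤}
  B8:  IN={b:-4; rest ⊤}  OUT={b:-4, f:-4; rest ⊤}

Merge at B1: IN[B1] = OUT[B0] = {a: ⊤, b: ⊤, c: ⊤, d: ⊤, e: ⊤, f: ⊤}
Applying B1's transfer function to that IN value gives OUT[B1] (row B1 above).

Answer: {a: 1, b: ⊤, c: ⊤, d: ⊤, e: ⊤, f: 1}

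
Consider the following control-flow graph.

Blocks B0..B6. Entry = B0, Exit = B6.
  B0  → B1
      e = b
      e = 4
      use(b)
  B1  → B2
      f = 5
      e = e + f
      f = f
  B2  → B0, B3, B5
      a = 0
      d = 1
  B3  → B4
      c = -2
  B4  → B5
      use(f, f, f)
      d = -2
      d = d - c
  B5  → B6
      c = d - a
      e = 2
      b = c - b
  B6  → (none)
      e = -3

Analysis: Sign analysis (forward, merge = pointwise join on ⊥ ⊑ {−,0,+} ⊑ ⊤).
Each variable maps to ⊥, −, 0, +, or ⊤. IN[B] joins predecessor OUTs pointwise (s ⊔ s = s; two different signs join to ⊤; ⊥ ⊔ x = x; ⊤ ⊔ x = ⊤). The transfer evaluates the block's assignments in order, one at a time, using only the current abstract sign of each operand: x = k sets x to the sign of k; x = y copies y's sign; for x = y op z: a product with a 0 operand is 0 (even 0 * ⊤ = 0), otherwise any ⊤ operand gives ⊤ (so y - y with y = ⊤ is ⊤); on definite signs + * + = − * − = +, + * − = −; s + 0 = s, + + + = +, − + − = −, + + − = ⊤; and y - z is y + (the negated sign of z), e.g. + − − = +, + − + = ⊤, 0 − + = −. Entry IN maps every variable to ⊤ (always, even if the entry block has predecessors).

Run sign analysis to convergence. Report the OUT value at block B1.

Per-block solution:
  B0: | IN=(all ⊤) | OUT={e:+; rest ⊤}
  B1: | IN={e:+; rest ⊤} | OUT={e:+, f:+; rest ⊤}
  B2: | IN={e:+, f:+; rest ⊤} | OUT={a:0, d:+, e:+, f:+; rest ⊤}
  B3: | IN={a:0, d:+, e:+, f:+; rest ⊤} | OUT={a:0, c:-, d:+, e:+, f:+; rest ⊤}
  B4: | IN={a:0, c:-, d:+, e:+, f:+; rest ⊤} | OUT={a:0, c:-, e:+, f:+; rest ⊤}
  B5: | IN={a:0, e:+, f:+; rest ⊤} | OUT={a:0, e:+, f:+; rest ⊤}
  B6: | IN={a:0, e:+, f:+; rest ⊤} | OUT={a:0, e:-, f:+; rest ⊤}

Merge at B1: IN[B1] = OUT[B0] = {a: ⊤, b: ⊤, c: ⊤, d: ⊤, e: +, f: ⊤}
Applying B1's transfer function to that IN value gives OUT[B1] (row B1 above).

Answer: {a: ⊤, b: ⊤, c: ⊤, d: ⊤, e: +, f: +}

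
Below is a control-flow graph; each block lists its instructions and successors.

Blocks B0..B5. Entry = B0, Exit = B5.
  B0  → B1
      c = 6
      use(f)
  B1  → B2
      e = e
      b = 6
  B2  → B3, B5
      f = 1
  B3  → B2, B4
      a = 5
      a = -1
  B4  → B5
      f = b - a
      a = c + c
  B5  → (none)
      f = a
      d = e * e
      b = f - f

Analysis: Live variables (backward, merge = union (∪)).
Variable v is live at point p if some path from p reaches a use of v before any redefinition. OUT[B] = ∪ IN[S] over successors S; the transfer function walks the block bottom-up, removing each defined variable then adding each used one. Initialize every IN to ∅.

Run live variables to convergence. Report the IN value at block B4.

Fixpoint table:
  B0:  IN={a, e, f}  OUT={a, c, e}
  B1:  IN={a, c, e}  OUT={a, b, c, e}
  B2:  IN={a, b, c, e}  OUT={a, b, c, e}
  B3:  IN={b, c, e}  OUT={a, b, c, e}
  B4:  IN={a, b, c, e}  OUT={a, e}
  B5:  IN={a, e}  OUT={}

Merge at B4: OUT[B4] = IN[B5] = {a, e}
Applying B4's transfer function to that OUT value gives IN[B4] (row B4 above).

Answer: {a, b, c, e}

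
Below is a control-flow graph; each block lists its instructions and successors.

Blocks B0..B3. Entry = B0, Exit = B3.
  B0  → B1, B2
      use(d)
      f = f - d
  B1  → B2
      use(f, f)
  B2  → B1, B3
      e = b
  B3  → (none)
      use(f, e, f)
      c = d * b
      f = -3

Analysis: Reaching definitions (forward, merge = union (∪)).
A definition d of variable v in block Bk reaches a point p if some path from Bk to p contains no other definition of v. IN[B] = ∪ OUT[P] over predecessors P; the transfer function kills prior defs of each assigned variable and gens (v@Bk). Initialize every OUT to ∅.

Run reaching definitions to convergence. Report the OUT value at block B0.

Answer: {f@B0}

Trace:
Converged values:
  B0:   IN={}   OUT={f@B0}
  B1:   IN={e@B2, f@B0}   OUT={e@B2, f@B0}
  B2:   IN={e@B2, f@B0}   OUT={e@B2, f@B0}
  B3:   IN={e@B2, f@B0}   OUT={c@B3, e@B2, f@B3}

B0 is the boundary node: IN[B0] = {}
Applying B0's transfer function to that IN value gives OUT[B0] (row B0 above).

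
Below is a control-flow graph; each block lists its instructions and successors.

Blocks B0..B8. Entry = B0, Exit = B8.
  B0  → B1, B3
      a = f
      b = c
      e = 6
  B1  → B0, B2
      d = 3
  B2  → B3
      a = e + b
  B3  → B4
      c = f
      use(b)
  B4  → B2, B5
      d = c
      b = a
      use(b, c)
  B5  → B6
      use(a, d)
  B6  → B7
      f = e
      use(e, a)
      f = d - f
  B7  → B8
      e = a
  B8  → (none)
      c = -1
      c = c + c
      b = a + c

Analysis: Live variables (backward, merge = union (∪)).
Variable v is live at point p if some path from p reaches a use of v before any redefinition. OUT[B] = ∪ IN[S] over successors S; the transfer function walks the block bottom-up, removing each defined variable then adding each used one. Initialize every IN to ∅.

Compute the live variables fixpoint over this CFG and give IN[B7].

Answer: {a}

Trace:
Converged values:
  B0:   IN={c, f}   OUT={a, b, c, e, f}
  B1:   IN={b, c, e, f}   OUT={b, c, e, f}
  B2:   IN={b, e, f}   OUT={a, b, e, f}
  B3:   IN={a, b, e, f}   OUT={a, c, e, f}
  B4:   IN={a, c, e, f}   OUT={a, b, d, e, f}
  B5:   IN={a, d, e}   OUT={a, d, e}
  B6:   IN={a, d, e}   OUT={a}
  B7:   IN={a}   OUT={a}
  B8:   IN={a}   OUT={}

Merge at B7: OUT[B7] = IN[B8] = {a}
Applying B7's transfer function to that OUT value gives IN[B7] (row B7 above).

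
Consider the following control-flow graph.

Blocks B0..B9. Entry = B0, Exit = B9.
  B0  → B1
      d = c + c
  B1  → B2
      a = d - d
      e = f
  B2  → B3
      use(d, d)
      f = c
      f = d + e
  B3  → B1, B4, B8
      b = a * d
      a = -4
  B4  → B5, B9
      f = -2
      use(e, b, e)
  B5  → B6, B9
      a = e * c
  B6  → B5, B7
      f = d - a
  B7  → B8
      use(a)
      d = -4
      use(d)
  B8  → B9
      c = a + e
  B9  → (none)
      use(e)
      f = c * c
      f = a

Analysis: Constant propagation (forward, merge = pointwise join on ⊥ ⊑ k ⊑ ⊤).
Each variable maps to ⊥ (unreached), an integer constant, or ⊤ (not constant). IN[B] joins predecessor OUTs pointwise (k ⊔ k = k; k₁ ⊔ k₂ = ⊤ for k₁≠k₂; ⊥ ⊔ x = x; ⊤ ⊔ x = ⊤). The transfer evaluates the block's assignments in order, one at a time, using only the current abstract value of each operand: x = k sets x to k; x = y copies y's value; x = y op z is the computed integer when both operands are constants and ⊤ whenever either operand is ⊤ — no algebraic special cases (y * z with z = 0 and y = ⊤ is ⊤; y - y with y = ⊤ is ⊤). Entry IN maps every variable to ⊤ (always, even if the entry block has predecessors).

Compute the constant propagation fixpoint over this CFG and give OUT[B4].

Per-block solution:
  B0: | IN=(all ⊤) | OUT=(all ⊤)
  B1: | IN=(all ⊤) | OUT=(all ⊤)
  B2: | IN=(all ⊤) | OUT=(all ⊤)
  B3: | IN=(all ⊤) | OUT={a:-4; rest ⊤}
  B4: | IN={a:-4; rest ⊤} | OUT={a:-4, f:-2; rest ⊤}
  B5: | IN=(all ⊤) | OUT=(all ⊤)
  B6: | IN=(all ⊤) | OUT=(all ⊤)
  B7: | IN=(all ⊤) | OUT={d:-4; rest ⊤}
  B8: | IN=(all ⊤) | OUT=(all ⊤)
  B9: | IN=(all ⊤) | OUT=(all ⊤)

Merge at B4: IN[B4] = OUT[B3] = {a: -4, b: ⊤, c: ⊤, d: ⊤, e: ⊤, f: ⊤}
Applying B4's transfer function to that IN value gives OUT[B4] (row B4 above).

Answer: {a: -4, b: ⊤, c: ⊤, d: ⊤, e: ⊤, f: -2}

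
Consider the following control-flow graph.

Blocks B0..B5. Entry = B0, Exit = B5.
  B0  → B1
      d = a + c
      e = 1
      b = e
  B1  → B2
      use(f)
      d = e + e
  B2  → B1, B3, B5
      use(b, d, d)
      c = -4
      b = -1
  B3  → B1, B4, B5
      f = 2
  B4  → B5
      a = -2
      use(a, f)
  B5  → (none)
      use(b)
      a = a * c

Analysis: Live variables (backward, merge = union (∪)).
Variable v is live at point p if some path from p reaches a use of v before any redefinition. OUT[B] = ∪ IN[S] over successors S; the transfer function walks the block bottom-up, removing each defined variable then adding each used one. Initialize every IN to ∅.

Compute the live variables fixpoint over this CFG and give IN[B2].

Converged values:
  B0:   IN={a, c, f}   OUT={a, b, e, f}
  B1:   IN={a, b, e, f}   OUT={a, b, d, e, f}
  B2:   IN={a, b, d, e, f}   OUT={a, b, c, e, f}
  B3:   IN={a, b, c, e}   OUT={a, b, c, e, f}
  B4:   IN={b, c, f}   OUT={a, b, c}
  B5:   IN={a, b, c}   OUT={}

Merge at B2: OUT[B2] = IN[B1] ⊔ IN[B3] ⊔ IN[B5] = {a, b, c, e, f}
Applying B2's transfer function to that OUT value gives IN[B2] (row B2 above).

Answer: {a, b, d, e, f}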